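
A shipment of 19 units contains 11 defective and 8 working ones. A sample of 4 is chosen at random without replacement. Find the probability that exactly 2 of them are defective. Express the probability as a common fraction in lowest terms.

385/969

There are C(19,4) = 3876 ways to choose 4 from 19.
Selections with exactly 2 defective: choose 2 of the 11 defective and 2 of the 8 working, C(11,2)·C(8,2) = 55·28 = 1540.
Probability = 1540/3876 = 385/969.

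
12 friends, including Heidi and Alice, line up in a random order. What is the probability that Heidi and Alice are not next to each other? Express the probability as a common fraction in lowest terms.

There are 12! = 479001600 arrangements.
Arrangements with Heidi and Alice adjacent: 2·11! = 79833600.
So not adjacent: 479001600 − 79833600 = 399168000, probability 399168000/479001600 = 5/6.

5/6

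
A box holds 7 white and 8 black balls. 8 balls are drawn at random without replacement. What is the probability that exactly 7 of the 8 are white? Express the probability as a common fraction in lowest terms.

8/6435

There are C(15,8) = 6435 ways to choose 8 from 15.
Selections with exactly 7 white: choose 7 of the 7 white and 1 of the 8 black, C(7,7)·C(8,1) = 1·8 = 8.
Probability = 8/6435.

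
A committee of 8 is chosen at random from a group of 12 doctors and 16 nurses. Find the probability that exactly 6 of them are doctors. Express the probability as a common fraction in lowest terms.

The sample space is all 8-subsets of the 28: C(28,8) = 3108105.
Selections with exactly 6 doctors: choose 6 of the 12 doctors and 2 of the 16 nurses, C(12,6)·C(16,2) = 924·120 = 110880.
Probability = 110880/3108105 = 32/897.

32/897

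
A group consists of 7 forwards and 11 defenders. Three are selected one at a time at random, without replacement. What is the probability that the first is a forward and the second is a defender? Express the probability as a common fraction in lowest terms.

77/306

Multiply the conditional probabilities at each draw: 7/18 · 11/17 = 77/306.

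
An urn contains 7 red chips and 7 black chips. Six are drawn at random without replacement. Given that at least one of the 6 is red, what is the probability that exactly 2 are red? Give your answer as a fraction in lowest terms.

105/428

Work in counts. Selections with at least one red: C(14,6) − C(7,6) = 3003 − 7 = 2996.
Of those, selections where exactly 2 are red: C(7,2)·C(7,4) = 21·35 = 735.
Conditional probability = 735/2996 = 105/428.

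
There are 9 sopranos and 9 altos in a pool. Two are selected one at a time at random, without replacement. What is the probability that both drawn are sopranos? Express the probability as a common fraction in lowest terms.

Multiply the conditional probabilities at each draw: 9/18 · 8/17 = 72/306 = 4/17.

4/17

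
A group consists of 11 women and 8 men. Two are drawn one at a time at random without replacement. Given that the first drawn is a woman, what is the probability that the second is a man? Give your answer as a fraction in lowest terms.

4/9

After removing one woman, 18 remain: 10 women and 8 men.
So the probability the next is a man is 8/18 = 4/9.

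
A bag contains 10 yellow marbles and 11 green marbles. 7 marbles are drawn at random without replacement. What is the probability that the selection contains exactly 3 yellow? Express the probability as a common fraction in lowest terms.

The sample space is all 7-subsets of the 21: C(21,7) = 116280.
Selections with exactly 3 yellow: choose 3 of the 10 yellow and 4 of the 11 green, C(10,3)·C(11,4) = 120·330 = 39600.
Probability = 39600/116280 = 110/323.

110/323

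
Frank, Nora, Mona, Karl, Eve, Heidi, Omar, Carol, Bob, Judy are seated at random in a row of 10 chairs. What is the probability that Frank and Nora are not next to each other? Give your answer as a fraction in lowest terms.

There are 10! = 3628800 arrangements.
Arrangements with Frank and Nora adjacent: 2·9! = 725760.
So not adjacent: 3628800 − 725760 = 2903040, probability 2903040/3628800 = 4/5.

4/5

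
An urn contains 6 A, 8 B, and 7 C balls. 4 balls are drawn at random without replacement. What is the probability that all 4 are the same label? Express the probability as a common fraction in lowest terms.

There are C(21,4) = 5985 ways to draw 4 balls.
All same label: C(6,4) + C(8,4) + C(7,4) = 15 + 70 + 35 = 120.
Probability = 120/5985 = 8/399.

8/399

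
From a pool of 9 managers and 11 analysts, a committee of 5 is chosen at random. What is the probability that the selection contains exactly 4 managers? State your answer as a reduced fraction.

231/2584

Total number of selections: C(20,5) = 15504.
Selections with exactly 4 managers: choose 4 of the 9 managers and 1 of the 11 analysts, C(9,4)·C(11,1) = 126·11 = 1386.
Probability = 1386/15504 = 231/2584.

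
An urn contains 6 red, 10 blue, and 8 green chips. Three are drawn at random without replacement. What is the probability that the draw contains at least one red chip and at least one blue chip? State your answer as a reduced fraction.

There are C(24,3) = 2024 possible draws.
By inclusion-exclusion on the complements, draws missing all red or all blue: C(18,3) + C(14,3) − C(8,3) = 816 + 364 − 56 = 1124.
So draws with at least one of each: 2024 − 1124 = 900, probability 900/2024 = 225/506.

225/506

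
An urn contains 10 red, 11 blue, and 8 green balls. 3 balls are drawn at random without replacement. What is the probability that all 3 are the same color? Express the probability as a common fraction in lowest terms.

341/3654

There are C(29,3) = 3654 ways to draw 3 balls.
All same color: C(10,3) + C(11,3) + C(8,3) = 120 + 165 + 56 = 341.
Probability = 341/3654.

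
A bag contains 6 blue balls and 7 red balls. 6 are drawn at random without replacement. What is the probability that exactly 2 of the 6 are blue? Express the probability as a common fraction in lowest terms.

There are C(13,6) = 1716 ways to choose 6 from 13.
Selections with exactly 2 blue: choose 2 of the 6 blue and 4 of the 7 red, C(6,2)·C(7,4) = 15·35 = 525.
Probability = 525/1716 = 175/572.

175/572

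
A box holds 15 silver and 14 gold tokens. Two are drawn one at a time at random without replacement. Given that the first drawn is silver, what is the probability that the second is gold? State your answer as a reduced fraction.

After removing one silver, 28 remain: 14 silver and 14 gold.
So the probability the next is gold is 14/28 = 1/2.

1/2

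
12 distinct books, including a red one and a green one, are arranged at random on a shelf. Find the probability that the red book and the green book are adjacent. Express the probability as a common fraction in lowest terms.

1/6

There are 12! = 479001600 arrangements.
Treat the red book and the green book as a block: 11! arrangements of the blocks × 2 orders within the block = 2·39916800 = 79833600.
Probability = 79833600/479001600 = 1/6.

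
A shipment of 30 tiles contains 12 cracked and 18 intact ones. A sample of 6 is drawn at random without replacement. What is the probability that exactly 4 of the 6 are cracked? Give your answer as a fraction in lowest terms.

Total number of selections: C(30,6) = 593775.
Selections with exactly 4 cracked: choose 4 of the 12 cracked and 2 of the 18 intact, C(12,4)·C(18,2) = 495·153 = 75735.
Probability = 75735/593775 = 1683/13195.

1683/13195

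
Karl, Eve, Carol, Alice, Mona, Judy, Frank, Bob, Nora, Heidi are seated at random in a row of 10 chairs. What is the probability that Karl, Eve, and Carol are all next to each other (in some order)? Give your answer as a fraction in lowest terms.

1/15

There are 10! = 3628800 arrangements.
Treat the three as one block: 8! placements × 3! orders within the block = 40320·6 = 241920.
Probability = 241920/3628800 = 1/15.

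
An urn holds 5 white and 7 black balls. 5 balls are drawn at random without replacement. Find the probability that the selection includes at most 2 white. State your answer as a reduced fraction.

There are C(12,5) = 792 ways to choose the 5.
Favorable selections (at most 2 white): C(5,0)·C(7,5) + C(5,1)·C(7,4) + C(5,2)·C(7,3) = 21 + 175 + 350 = 546.
Probability = 546/792 = 91/132.

91/132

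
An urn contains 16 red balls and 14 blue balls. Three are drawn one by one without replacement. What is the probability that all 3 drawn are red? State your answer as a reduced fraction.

4/29

Multiply the conditional probabilities at each draw: 16/30 · 15/29 · 14/28 = 3360/24360 = 4/29.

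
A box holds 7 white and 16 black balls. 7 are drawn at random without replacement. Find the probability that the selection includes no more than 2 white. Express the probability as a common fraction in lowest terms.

Total selections: C(23,7) = 245157.
Favorable selections (no more than 2 white): C(7,0)·C(16,7) + C(7,1)·C(16,6) + C(7,2)·C(16,5) = 11440 + 56056 + 91728 = 159224.
Probability = 159224/245157.

159224/245157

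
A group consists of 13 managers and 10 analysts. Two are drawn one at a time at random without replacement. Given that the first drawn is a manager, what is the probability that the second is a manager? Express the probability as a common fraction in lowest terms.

After removing one manager, 22 remain: 12 managers and 10 analysts.
So the probability the next is a manager is 12/22 = 6/11.

6/11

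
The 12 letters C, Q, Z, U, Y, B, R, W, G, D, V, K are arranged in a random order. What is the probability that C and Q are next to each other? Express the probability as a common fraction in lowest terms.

There are 12! = 479001600 arrangements.
Treat C and Q as a block: 11! arrangements of the blocks × 2 orders within the block = 2·39916800 = 79833600.
Probability = 79833600/479001600 = 1/6.

1/6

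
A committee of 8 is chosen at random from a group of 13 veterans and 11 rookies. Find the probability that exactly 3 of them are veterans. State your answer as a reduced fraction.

4004/22287

There are C(24,8) = 735471 ways to choose 8 from 24.
Selections with exactly 3 veterans: choose 3 of the 13 veterans and 5 of the 11 rookies, C(13,3)·C(11,5) = 286·462 = 132132.
Probability = 132132/735471 = 4004/22287.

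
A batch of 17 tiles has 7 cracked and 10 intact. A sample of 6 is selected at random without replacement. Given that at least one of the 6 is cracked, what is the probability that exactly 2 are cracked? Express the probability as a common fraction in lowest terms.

315/869

Work in counts. Selections with at least one cracked: C(17,6) − C(10,6) = 12376 − 210 = 12166.
Of those, selections where exactly 2 are cracked: C(7,2)·C(10,4) = 21·210 = 4410.
Conditional probability = 4410/12166 = 315/869.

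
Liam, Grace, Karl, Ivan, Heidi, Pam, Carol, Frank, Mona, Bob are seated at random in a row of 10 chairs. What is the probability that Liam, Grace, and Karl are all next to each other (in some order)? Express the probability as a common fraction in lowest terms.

There are 10! = 3628800 arrangements.
Treat the three as one block: 8! placements × 3! orders within the block = 40320·6 = 241920.
Probability = 241920/3628800 = 1/15.

1/15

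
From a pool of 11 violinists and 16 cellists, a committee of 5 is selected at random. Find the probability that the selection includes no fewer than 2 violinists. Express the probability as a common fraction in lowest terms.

2167/3105

Total selections: C(27,5) = 80730.
Count the complement (fewer than 2 violinists): C(11,0)·C(16,5) + C(11,1)·C(16,4) = 4368 + 20020 = 24388.
Probability = 1 − 24388/80730 = 56342/80730 = 2167/3105.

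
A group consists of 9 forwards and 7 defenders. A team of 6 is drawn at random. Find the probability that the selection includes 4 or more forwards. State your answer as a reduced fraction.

129/286

There are C(16,6) = 8008 ways to choose the 6.
Favorable selections (4 or more forwards): C(9,4)·C(7,2) + C(9,5)·C(7,1) + C(9,6)·C(7,0) = 2646 + 882 + 84 = 3612.
Probability = 3612/8008 = 129/286.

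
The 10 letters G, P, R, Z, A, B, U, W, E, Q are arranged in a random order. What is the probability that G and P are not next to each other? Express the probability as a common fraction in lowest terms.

There are 10! = 3628800 arrangements.
Arrangements with G and P adjacent: 2·9! = 725760.
So not adjacent: 3628800 − 725760 = 2903040, probability 2903040/3628800 = 4/5.

4/5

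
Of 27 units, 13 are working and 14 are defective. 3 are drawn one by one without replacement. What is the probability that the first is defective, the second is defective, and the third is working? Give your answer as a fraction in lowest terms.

Multiply the conditional probabilities at each draw: 14/27 · 13/26 · 13/25 = 2366/17550 = 91/675.

91/675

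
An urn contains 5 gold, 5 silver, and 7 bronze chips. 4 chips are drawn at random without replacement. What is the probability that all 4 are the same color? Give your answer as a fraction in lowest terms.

9/476

There are C(17,4) = 2380 ways to draw 4 chips.
All same color: C(5,4) + C(5,4) + C(7,4) = 5 + 5 + 35 = 45.
Probability = 45/2380 = 9/476.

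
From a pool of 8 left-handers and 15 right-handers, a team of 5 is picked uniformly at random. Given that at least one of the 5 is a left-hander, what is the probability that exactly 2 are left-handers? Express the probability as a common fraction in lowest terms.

910/2189

Work in counts. Selections with at least one left-hander: C(23,5) − C(15,5) = 33649 − 3003 = 30646.
Of those, selections where exactly 2 are left-handers: C(8,2)·C(15,3) = 28·455 = 12740.
Conditional probability = 12740/30646 = 910/2189.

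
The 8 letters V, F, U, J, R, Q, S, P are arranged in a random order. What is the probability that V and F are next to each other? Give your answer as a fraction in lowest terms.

1/4

There are 8! = 40320 arrangements.
Treat V and F as a block: 7! arrangements of the blocks × 2 orders within the block = 2·5040 = 10080.
Probability = 10080/40320 = 1/4.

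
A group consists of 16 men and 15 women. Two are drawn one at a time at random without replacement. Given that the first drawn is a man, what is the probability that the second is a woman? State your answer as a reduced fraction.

After removing one man, 30 remain: 15 men and 15 women.
So the probability the next is a woman is 15/30 = 1/2.

1/2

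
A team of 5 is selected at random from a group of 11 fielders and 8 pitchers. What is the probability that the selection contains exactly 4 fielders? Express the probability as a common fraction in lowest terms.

There are C(19,5) = 11628 ways to choose 5 from 19.
Selections with exactly 4 fielders: choose 4 of the 11 fielders and 1 of the 8 pitchers, C(11,4)·C(8,1) = 330·8 = 2640.
Probability = 2640/11628 = 220/969.

220/969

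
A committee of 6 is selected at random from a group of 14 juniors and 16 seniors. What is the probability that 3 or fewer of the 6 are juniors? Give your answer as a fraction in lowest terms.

964/1305

There are C(30,6) = 593775 ways to choose the 6.
Count the complement (more than 3 juniors): C(14,4)·C(16,2) + C(14,5)·C(16,1) + C(14,6)·C(16,0) = 120120 + 32032 + 3003 = 155155.
Probability = 1 − 155155/593775 = 438620/593775 = 964/1305.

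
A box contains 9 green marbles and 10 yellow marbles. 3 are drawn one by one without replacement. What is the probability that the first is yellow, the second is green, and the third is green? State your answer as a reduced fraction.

40/323

Multiply the conditional probabilities at each draw: 10/19 · 9/18 · 8/17 = 720/5814 = 40/323.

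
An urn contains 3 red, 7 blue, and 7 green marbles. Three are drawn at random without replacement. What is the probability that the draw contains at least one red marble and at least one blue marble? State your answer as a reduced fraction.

There are C(17,3) = 680 possible draws.
By inclusion-exclusion on the complements, draws missing all red or all blue: C(14,3) + C(10,3) − C(7,3) = 364 + 120 − 35 = 449.
So draws with at least one of each: 680 − 449 = 231, probability 231/680.

231/680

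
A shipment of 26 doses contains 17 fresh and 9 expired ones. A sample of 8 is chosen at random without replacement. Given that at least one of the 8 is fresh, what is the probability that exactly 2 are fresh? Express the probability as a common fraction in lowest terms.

Work in counts. Selections with at least one fresh: C(26,8) − C(9,8) = 1562275 − 9 = 1562266.
Of those, selections where exactly 2 are fresh: C(17,2)·C(9,6) = 136·84 = 11424.
Conditional probability = 11424/1562266 = 336/45949.

336/45949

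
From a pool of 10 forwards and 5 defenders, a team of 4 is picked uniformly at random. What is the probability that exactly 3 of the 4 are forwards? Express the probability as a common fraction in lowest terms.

The sample space is all 4-subsets of the 15: C(15,4) = 1365.
Selections with exactly 3 forwards: choose 3 of the 10 forwards and 1 of the 5 defenders, C(10,3)·C(5,1) = 120·5 = 600.
Probability = 600/1365 = 40/91.

40/91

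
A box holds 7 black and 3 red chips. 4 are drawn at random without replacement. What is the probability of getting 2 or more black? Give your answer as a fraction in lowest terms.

Total selections: C(10,4) = 210.
The complement is exactly 1 black: C(7,1)·C(3,3) = 7.
Probability = 1 − 7/210 = 203/210 = 29/30.

29/30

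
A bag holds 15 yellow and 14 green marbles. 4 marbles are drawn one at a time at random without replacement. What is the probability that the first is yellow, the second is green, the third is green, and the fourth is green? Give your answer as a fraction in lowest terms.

Multiply the conditional probabilities at each draw: 15/29 · 14/28 · 13/27 · 12/26 = 32760/570024 = 5/87.

5/87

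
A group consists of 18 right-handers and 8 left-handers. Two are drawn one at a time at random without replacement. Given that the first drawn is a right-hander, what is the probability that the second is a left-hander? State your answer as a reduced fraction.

8/25

After removing one right-hander, 25 remain: 17 right-handers and 8 left-handers.
So the probability the next is a left-hander is 8/25.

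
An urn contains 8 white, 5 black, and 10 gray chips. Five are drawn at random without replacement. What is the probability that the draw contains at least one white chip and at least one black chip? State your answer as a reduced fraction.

290/437

There are C(23,5) = 33649 possible draws.
By inclusion-exclusion on the complements, draws missing all white or all black: C(15,5) + C(18,5) − C(10,5) = 3003 + 8568 − 252 = 11319.
So draws with at least one of each: 33649 − 11319 = 22330, probability 22330/33649 = 290/437.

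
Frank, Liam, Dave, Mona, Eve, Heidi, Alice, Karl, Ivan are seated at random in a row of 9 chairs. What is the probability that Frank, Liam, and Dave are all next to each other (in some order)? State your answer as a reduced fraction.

There are 9! = 362880 arrangements.
Treat the three as one block: 7! placements × 3! orders within the block = 5040·6 = 30240.
Probability = 30240/362880 = 1/12.

1/12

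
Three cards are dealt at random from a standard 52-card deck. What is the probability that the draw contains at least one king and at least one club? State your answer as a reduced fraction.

33/260

There are C(52,3) = 22100 possible draws.
By inclusion-exclusion on the complements, draws missing all kings or all clubs: C(48,3) + C(39,3) − C(36,3) = 17296 + 9139 − 7140 = 19295.
So draws with at least one of each: 22100 − 19295 = 2805, probability 2805/22100 = 33/260.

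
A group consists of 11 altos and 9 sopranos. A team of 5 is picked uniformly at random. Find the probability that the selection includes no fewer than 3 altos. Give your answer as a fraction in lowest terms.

781/1292

Total selections: C(20,5) = 15504.
Favorable selections (no fewer than 3 altos): C(11,3)·C(9,2) + C(11,4)·C(9,1) + C(11,5)·C(9,0) = 5940 + 2970 + 462 = 9372.
Probability = 9372/15504 = 781/1292.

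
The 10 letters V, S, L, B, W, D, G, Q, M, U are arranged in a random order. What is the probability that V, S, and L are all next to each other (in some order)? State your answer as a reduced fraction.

1/15

There are 10! = 3628800 arrangements.
Treat the three as one block: 8! placements × 3! orders within the block = 40320·6 = 241920.
Probability = 241920/3628800 = 1/15.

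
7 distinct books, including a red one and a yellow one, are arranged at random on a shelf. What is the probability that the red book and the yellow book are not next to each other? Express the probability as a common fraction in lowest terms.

5/7

There are 7! = 5040 arrangements.
Arrangements with the red book and the yellow book adjacent: 2·6! = 1440.
So not adjacent: 5040 − 1440 = 3600, probability 3600/5040 = 5/7.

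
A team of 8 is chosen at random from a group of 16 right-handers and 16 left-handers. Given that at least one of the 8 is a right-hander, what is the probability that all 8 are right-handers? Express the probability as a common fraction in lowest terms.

11/8979

Work in counts. Selections with at least one right-hander: C(32,8) − C(16,8) = 10518300 − 12870 = 10505430.
Of those, selections where all 8 are right-handers: C(16,8) = 12870.
Conditional probability = 12870/10505430 = 11/8979.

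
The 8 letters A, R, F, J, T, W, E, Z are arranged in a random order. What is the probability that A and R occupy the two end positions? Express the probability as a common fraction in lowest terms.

1/28

There are 8! = 40320 arrangements.
Place A and R at the ends in 2 ways, arrange the remaining 6 in 6! = 720 ways: 2·720 = 1440.
Probability = 1440/40320 = 1/28.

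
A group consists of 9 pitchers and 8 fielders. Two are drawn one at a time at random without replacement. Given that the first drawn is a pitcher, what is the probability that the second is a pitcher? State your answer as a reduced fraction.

1/2

After removing one pitcher, 16 remain: 8 pitchers and 8 fielders.
So the probability the next is a pitcher is 8/16 = 1/2.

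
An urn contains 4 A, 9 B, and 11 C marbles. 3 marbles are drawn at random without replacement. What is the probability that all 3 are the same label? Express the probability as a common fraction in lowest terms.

1/8

There are C(24,3) = 2024 ways to draw 3 marbles.
All same label: C(4,3) + C(9,3) + C(11,3) = 4 + 84 + 165 = 253.
Probability = 253/2024 = 1/8.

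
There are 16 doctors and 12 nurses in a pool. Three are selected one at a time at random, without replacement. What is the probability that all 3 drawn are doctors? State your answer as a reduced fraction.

20/117

Multiply the conditional probabilities at each draw: 16/28 · 15/27 · 14/26 = 3360/19656 = 20/117.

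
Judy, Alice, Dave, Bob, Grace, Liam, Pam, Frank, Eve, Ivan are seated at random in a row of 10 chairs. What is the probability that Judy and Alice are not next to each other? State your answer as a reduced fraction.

4/5

There are 10! = 3628800 arrangements.
Arrangements with Judy and Alice adjacent: 2·9! = 725760.
So not adjacent: 3628800 − 725760 = 2903040, probability 2903040/3628800 = 4/5.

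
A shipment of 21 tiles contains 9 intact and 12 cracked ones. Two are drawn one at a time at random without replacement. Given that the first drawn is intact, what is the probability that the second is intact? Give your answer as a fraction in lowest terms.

2/5

After removing one intact, 20 remain: 8 intact and 12 cracked.
So the probability the next is intact is 8/20 = 2/5.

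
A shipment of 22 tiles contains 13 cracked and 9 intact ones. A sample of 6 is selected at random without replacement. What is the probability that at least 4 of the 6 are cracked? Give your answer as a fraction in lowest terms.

There are C(22,6) = 74613 ways to choose the 6.
Favorable selections (at least 4 cracked): C(13,4)·C(9,2) + C(13,5)·C(9,1) + C(13,6)·C(9,0) = 25740 + 11583 + 1716 = 39039.
Probability = 39039/74613 = 169/323.

169/323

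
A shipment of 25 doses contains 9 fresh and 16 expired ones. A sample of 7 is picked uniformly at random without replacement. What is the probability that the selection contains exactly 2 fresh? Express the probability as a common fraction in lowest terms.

39312/120175

The sample space is all 7-subsets of the 25: C(25,7) = 480700.
Selections with exactly 2 fresh: choose 2 of the 9 fresh and 5 of the 16 expired, C(9,2)·C(16,5) = 36·4368 = 157248.
Probability = 157248/480700 = 39312/120175.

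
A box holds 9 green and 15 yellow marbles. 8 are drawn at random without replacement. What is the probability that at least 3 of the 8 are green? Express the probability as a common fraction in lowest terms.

Total selections: C(24,8) = 735471.
Count the complement (fewer than 3 green): C(9,0)·C(15,8) + C(9,1)·C(15,7) + C(9,2)·C(15,6) = 6435 + 57915 + 180180 = 244530.
Probability = 1 − 244530/735471 = 490941/735471 = 261/391.

261/391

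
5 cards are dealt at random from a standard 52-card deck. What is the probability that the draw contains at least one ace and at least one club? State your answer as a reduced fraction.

There are C(52,5) = 2598960 possible draws.
By inclusion-exclusion on the complements, draws missing all aces or all clubs: C(48,5) + C(39,5) − C(36,5) = 1712304 + 575757 − 376992 = 1911069.
So draws with at least one of each: 2598960 − 1911069 = 687891, probability 687891/2598960 = 229297/866320.

229297/866320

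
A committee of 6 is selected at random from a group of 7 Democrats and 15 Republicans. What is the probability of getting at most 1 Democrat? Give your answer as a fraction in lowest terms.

Total selections: C(22,6) = 74613.
Favorable selections (at most 1 Democrat): C(7,0)·C(15,6) + C(7,1)·C(15,5) = 5005 + 21021 = 26026.
Probability = 26026/74613 = 338/969.

338/969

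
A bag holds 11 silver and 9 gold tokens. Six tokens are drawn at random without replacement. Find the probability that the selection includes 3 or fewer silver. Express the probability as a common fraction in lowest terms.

Total selections: C(20,6) = 38760.
Count the complement (more than 3 silver): C(11,4)·C(9,2) + C(11,5)·C(9,1) + C(11,6)·C(9,0) = 11880 + 4158 + 462 = 16500.
Probability = 1 − 16500/38760 = 22260/38760 = 371/646.

371/646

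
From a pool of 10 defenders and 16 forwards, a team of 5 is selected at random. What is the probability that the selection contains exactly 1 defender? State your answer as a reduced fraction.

Total number of selections: C(26,5) = 65780.
Selections with exactly 1 defender: choose 1 of the 10 defenders and 4 of the 16 forwards, C(10,1)·C(16,4) = 10·1820 = 18200.
Probability = 18200/65780 = 70/253.

70/253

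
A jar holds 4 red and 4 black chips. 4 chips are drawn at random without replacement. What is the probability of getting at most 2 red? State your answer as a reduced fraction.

53/70

There are C(8,4) = 70 ways to choose the 4.
Count the complement (more than 2 red): C(4,3)·C(4,1) + C(4,4)·C(4,0) = 16 + 1 = 17.
Probability = 1 − 17/70 = 53/70.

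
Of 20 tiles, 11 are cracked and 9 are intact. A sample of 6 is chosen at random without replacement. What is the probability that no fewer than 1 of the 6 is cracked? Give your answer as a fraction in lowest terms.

There are C(20,6) = 38760 ways to choose the 6.
The complement is all 6 are intact: C(9,6) = 84.
Probability = 1 − 84/38760 = 38676/38760 = 3223/3230.

3223/3230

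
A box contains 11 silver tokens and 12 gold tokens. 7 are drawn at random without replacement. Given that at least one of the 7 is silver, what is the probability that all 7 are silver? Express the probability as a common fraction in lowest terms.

2/1481

Work in counts. Selections with at least one silver: C(23,7) − C(12,7) = 245157 − 792 = 244365.
Of those, selections where all 7 are silver: C(11,7) = 330.
Conditional probability = 330/244365 = 2/1481.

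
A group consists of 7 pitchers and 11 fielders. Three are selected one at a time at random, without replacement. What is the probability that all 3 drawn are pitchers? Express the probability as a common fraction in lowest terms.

35/816

Multiply the conditional probabilities at each draw: 7/18 · 6/17 · 5/16 = 210/4896 = 35/816.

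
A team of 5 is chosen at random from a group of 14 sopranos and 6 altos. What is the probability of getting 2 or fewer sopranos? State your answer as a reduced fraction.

509/3876

Total selections: C(20,5) = 15504.
Favorable selections (2 or fewer sopranos): C(14,0)·C(6,5) + C(14,1)·C(6,4) + C(14,2)·C(6,3) = 6 + 210 + 1820 = 2036.
Probability = 2036/15504 = 509/3876.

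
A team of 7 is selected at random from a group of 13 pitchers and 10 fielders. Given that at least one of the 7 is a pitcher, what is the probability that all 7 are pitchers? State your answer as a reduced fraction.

Work in counts. Selections with at least one pitcher: C(23,7) − C(10,7) = 245157 − 120 = 245037.
Of those, selections where all 7 are pitchers: C(13,7) = 1716.
Conditional probability = 1716/245037 = 44/6283.

44/6283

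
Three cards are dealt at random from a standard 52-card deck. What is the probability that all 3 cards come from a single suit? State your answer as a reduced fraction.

22/425

There are C(52,3) = 22100 possible 3-card hands.
Hands of one suit: 4 suits × C(13,3) = 4·286 = 1144.
Probability = 1144/22100 = 22/425.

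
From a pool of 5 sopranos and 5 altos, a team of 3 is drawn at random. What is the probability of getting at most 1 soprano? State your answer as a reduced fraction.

Total selections: C(10,3) = 120.
Favorable selections (at most 1 soprano): C(5,0)·C(5,3) + C(5,1)·C(5,2) = 10 + 50 = 60.
Probability = 60/120 = 1/2.

1/2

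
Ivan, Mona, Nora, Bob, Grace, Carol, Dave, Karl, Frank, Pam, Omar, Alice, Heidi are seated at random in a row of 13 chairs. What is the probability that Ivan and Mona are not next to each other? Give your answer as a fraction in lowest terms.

11/13

There are 13! = 6227020800 arrangements.
Arrangements with Ivan and Mona adjacent: 2·12! = 958003200.
So not adjacent: 6227020800 − 958003200 = 5269017600, probability 5269017600/6227020800 = 11/13.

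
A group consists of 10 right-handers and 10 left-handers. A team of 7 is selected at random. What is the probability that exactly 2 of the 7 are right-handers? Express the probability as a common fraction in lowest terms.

189/1292

The sample space is all 7-subsets of the 20: C(20,7) = 77520.
Selections with exactly 2 right-handers: choose 2 of the 10 right-handers and 5 of the 10 left-handers, C(10,2)·C(10,5) = 45·252 = 11340.
Probability = 11340/77520 = 189/1292.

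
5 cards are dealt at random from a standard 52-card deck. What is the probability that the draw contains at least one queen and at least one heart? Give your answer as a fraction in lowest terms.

229297/866320

There are C(52,5) = 2598960 possible draws.
By inclusion-exclusion on the complements, draws missing all queens or all hearts: C(48,5) + C(39,5) − C(36,5) = 1712304 + 575757 − 376992 = 1911069.
So draws with at least one of each: 2598960 − 1911069 = 687891, probability 687891/2598960 = 229297/866320.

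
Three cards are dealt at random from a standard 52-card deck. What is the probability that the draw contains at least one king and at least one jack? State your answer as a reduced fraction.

There are C(52,3) = 22100 possible draws.
By inclusion-exclusion on the complements, draws missing all kings or all jacks: C(48,3) + C(48,3) − C(44,3) = 17296 + 17296 − 13244 = 21348.
So draws with at least one of each: 22100 − 21348 = 752, probability 752/22100 = 188/5525.

188/5525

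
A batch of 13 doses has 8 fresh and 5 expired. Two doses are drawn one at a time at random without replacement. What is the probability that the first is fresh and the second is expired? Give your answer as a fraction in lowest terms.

Multiply the conditional probabilities at each draw: 8/13 · 5/12 = 40/156 = 10/39.

10/39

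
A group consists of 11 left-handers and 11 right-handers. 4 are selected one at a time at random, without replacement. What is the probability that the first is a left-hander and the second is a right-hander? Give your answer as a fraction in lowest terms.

Multiply the conditional probabilities at each draw: 11/22 · 11/21 = 121/462 = 11/42.

11/42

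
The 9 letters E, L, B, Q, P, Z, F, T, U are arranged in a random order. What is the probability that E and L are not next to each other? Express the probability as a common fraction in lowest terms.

7/9

There are 9! = 362880 arrangements.
Arrangements with E and L adjacent: 2·8! = 80640.
So not adjacent: 362880 − 80640 = 282240, probability 282240/362880 = 7/9.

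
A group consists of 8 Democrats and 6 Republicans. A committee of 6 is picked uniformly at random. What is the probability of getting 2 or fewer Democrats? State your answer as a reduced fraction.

There are C(14,6) = 3003 ways to choose the 6.
Favorable selections (2 or fewer Democrats): C(8,0)·C(6,6) + C(8,1)·C(6,5) + C(8,2)·C(6,4) = 1 + 48 + 420 = 469.
Probability = 469/3003 = 67/429.

67/429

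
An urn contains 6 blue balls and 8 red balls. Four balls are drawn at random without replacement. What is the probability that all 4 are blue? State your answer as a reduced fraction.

There are C(14,4) = 1001 possible selections.
Selections with all blue: C(6,4) = 15.
Probability = 15/1001.

15/1001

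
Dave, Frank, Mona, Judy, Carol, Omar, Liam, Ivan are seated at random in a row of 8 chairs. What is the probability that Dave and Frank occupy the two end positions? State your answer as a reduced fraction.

There are 8! = 40320 arrangements.
Place Dave and Frank at the ends in 2 ways, arrange the remaining 6 in 6! = 720 ways: 2·720 = 1440.
Probability = 1440/40320 = 1/28.

1/28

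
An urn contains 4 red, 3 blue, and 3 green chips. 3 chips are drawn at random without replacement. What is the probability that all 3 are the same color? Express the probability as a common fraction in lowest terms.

1/20

There are C(10,3) = 120 ways to draw 3 chips.
All same color: C(4,3) + C(3,3) + C(3,3) = 4 + 1 + 1 = 6.
Probability = 6/120 = 1/20.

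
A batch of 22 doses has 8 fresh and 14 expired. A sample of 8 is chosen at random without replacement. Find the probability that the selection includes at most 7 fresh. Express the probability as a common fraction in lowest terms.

319769/319770

There are C(22,8) = 319770 ways to choose the 8.
Favorable selections (at most 7 fresh): C(8,0)·C(14,8) + C(8,1)·C(14,7) + C(8,2)·C(14,6) + C(8,3)·C(14,5) + C(8,4)·C(14,4) + C(8,5)·C(14,3) + C(8,6)·C(14,2) + C(8,7)·C(14,1) = 3003 + 27456 + 84084 + 112112 + 70070 + 20384 + 2548 + 112 = 319769.
Probability = 319769/319770.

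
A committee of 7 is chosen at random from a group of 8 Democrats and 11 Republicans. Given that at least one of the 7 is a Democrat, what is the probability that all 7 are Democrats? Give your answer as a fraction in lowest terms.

Work in counts. Selections with at least one Democrat: C(19,7) − C(11,7) = 50388 − 330 = 50058.
Of those, selections where all 7 are Democrats: C(8,7) = 8.
Conditional probability = 8/50058 = 4/25029.

4/25029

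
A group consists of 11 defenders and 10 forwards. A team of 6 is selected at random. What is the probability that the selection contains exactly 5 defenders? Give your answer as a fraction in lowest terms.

There are C(21,6) = 54264 ways to choose 6 from 21.
Selections with exactly 5 defenders: choose 5 of the 11 defenders and 1 of the 10 forwards, C(11,5)·C(10,1) = 462·10 = 4620.
Probability = 4620/54264 = 55/646.

55/646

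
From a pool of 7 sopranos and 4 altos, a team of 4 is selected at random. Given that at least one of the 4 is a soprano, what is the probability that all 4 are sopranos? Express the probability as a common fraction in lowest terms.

Work in counts. Selections with at least one soprano: C(11,4) − C(4,4) = 330 − 1 = 329.
Of those, selections where all 4 are sopranos: C(7,4) = 35.
Conditional probability = 35/329 = 5/47.

5/47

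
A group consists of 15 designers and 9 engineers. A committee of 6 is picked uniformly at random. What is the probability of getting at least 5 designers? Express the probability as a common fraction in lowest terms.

Total selections: C(24,6) = 134596.
Favorable selections (at least 5 designers): C(15,5)·C(9,1) + C(15,6)·C(9,0) = 27027 + 5005 = 32032.
Probability = 32032/134596 = 104/437.

104/437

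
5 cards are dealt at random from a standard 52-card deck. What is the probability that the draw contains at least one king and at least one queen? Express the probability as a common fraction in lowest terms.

There are C(52,5) = 2598960 possible draws.
By inclusion-exclusion on the complements, draws missing all kings or all queens: C(48,5) + C(48,5) − C(44,5) = 1712304 + 1712304 − 1086008 = 2338600.
So draws with at least one of each: 2598960 − 2338600 = 260360, probability 260360/2598960 = 6509/64974.

6509/64974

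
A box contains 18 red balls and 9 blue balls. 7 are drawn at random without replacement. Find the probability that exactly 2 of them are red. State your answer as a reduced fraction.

357/16445

There are C(27,7) = 888030 ways to choose 7 from 27.
Selections with exactly 2 red: choose 2 of the 18 red and 5 of the 9 blue, C(18,2)·C(9,5) = 153·126 = 19278.
Probability = 19278/888030 = 357/16445.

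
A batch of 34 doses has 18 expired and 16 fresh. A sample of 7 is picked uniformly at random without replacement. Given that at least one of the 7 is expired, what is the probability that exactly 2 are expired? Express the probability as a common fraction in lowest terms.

Work in counts. Selections with at least one expired: C(34,7) − C(16,7) = 5379616 − 11440 = 5368176.
Of those, selections where exactly 2 are expired: C(18,2)·C(16,5) = 153·4368 = 668304.
Conditional probability = 668304/5368176 = 4641/37279.

4641/37279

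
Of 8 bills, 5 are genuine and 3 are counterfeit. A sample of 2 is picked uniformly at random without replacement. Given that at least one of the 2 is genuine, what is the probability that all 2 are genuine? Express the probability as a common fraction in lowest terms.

2/5

Work in counts. Selections with at least one genuine: C(8,2) − C(3,2) = 28 − 3 = 25.
Of those, selections where all 2 are genuine: C(5,2) = 10.
Conditional probability = 10/25 = 2/5.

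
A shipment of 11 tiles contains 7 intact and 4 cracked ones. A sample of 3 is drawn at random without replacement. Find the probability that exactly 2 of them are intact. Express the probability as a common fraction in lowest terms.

There are C(11,3) = 165 ways to choose 3 from 11.
Selections with exactly 2 intact: choose 2 of the 7 intact and 1 of the 4 cracked, C(7,2)·C(4,1) = 21·4 = 84.
Probability = 84/165 = 28/55.

28/55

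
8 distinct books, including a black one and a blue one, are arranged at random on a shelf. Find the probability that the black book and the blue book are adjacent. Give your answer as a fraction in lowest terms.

There are 8! = 40320 arrangements.
Treat the black book and the blue book as a block: 7! arrangements of the blocks × 2 orders within the block = 2·5040 = 10080.
Probability = 10080/40320 = 1/4.

1/4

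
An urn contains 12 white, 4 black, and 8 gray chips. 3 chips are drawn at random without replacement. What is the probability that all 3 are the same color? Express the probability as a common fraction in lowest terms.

There are C(24,3) = 2024 ways to draw 3 chips.
All same color: C(12,3) + C(4,3) + C(8,3) = 220 + 4 + 56 = 280.
Probability = 280/2024 = 35/253.

35/253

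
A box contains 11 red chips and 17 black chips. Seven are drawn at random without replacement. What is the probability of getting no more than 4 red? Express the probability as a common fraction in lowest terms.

4216/4485

There are C(28,7) = 1184040 ways to choose the 7.
Favorable selections (no more than 4 red): C(11,0)·C(17,7) + C(11,1)·C(17,6) + C(11,2)·C(17,5) + C(11,3)·C(17,4) + C(11,4)·C(17,3) = 19448 + 136136 + 340340 + 392700 + 224400 = 1113024.
Probability = 1113024/1184040 = 4216/4485.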